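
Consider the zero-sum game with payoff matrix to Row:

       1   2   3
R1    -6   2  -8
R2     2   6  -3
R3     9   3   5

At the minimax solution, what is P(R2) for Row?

2/11

Row minima: R1 → -8, R2 → -3, R3 → 3; maximin = 3.
Column maxima: 1 → 9, 2 → 6, 3 → 5; minimax = 5.
3 ≠ 5, so there is no saddle point; optimal play is mixed.
R1 is strictly dominated by R2, so Row never plays it.
1 is strictly dominated by 3 (it gives Row strictly more in every row), so Column never plays it.
On the remaining 2×2 (R2, R3 vs 2, 3):
Let Row play R2 with probability p. Expected payoff against 2: 6p + 3(1−p) = 3p + 3; against 3: (-3)p + 5(1−p) = −8p + 5.
Setting these equal: 3p + 3 = −8p + 5 ⇒ 11p = 2 ⇒ p = 2/11, and the value is (3)·(2/11) + 3 = 39/11.
For Column: with q = P(2), equating R2's and R3's payoffs gives 9q − 3 = −2q + 5 ⇒ q = 8/11.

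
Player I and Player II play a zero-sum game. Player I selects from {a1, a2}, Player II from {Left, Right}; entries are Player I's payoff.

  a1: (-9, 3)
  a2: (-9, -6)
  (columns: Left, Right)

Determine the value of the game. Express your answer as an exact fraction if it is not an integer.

Row minima: a1 → -9, a2 → -9; maximin = -9.
Column maxima: Left → -9, Right → 3; minimax = -9.
Since maximin = minimax = -9, there is a saddle point and the value is -9.

-9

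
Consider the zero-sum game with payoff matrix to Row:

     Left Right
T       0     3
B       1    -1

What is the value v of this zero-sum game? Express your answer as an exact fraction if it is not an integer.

3/5

Row minima: T → 0, B → -1; maximin = 0.
Column maxima: Left → 1, Right → 3; minimax = 1.
0 ≠ 1, so there is no saddle point; optimal play is mixed.
Let Row play T with probability p. Expected payoff against Left: 0p + 1(1−p) = −p + 1; against Right: 3p + (-1)(1−p) = 4p − 1.
Setting these equal: −p + 1 = 4p − 1 ⇒ −5p = -2 ⇒ p = 2/5, and the value is (-1)·(2/5) + 1 = 3/5.
For Column: with q = P(Left), equating T's and B's payoffs gives −3q + 3 = 2q − 1 ⇒ q = 4/5.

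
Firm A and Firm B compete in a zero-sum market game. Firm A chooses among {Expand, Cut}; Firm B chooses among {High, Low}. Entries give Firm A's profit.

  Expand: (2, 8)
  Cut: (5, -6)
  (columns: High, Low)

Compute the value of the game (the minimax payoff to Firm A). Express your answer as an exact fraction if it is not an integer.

Row minima: Expand → 2, Cut → -6; maximin = 2.
Column maxima: High → 5, Low → 8; minimax = 5.
2 ≠ 5, so there is no saddle point; optimal play is mixed.
Let Firm A play Expand with probability p. Expected payoff against High: 2p + 5(1−p) = −3p + 5; against Low: 8p + (-6)(1−p) = 14p − 6.
Setting these equal: −3p + 5 = 14p − 6 ⇒ −17p = -11 ⇒ p = 11/17, and the value is (-3)·(11/17) + 5 = 52/17.
For Firm B: with q = P(High), equating Expand's and Cut's payoffs gives −6q + 8 = 11q − 6 ⇒ q = 14/17.

52/17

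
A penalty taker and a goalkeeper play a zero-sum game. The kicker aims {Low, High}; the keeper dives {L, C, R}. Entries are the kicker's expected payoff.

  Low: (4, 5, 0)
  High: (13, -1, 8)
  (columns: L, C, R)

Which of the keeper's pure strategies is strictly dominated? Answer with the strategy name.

R holds the kicker's payoff strictly below L in every row: 0 < 4, 8 < 13.
So L is strictly dominated for the keeper.

L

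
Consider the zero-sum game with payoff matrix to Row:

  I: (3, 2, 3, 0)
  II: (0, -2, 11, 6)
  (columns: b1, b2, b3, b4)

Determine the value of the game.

6/5

Row minima: I → 0, II → -2; maximin = 0.
Column maxima: b1 → 3, b2 → 2, b3 → 11, b4 → 6; minimax = 2.
0 ≠ 2, so there is no saddle point; optimal play is mixed.
b1 is strictly dominated by b2 (it gives Row strictly more in every row), so Column never plays it.
b3 is strictly dominated by b2 (it gives Row strictly more in every row), so Column never plays it.
On the remaining 2×2 (I, II vs b2, b4):
Let Row play I with probability p. Expected payoff against b2: 2p + (-2)(1−p) = 4p − 2; against b4: 0p + 6(1−p) = −6p + 6.
Setting these equal: 4p − 2 = −6p + 6 ⇒ 10p = 8 ⇒ p = 4/5, and the value is (4)·(4/5) − 2 = 6/5.
For Column: with q = P(b2), equating I's and II's payoffs gives 2q = −8q + 6 ⇒ q = 3/5.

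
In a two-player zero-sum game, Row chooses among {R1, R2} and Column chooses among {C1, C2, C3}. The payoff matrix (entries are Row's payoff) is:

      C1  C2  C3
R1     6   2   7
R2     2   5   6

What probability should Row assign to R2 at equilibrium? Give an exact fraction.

Row minima: R1 → 2, R2 → 2; maximin = 2.
Column maxima: C1 → 6, C2 → 5, C3 → 7; minimax = 5.
2 ≠ 5, so there is no saddle point; optimal play is mixed.
C3 is strictly dominated by C1 (it gives Row strictly more in every row), so Column never plays it.
On the remaining 2×2 (R1, R2 vs C1, C2):
Let Row play R1 with probability p. Expected payoff against C1: 6p + 2(1−p) = 4p + 2; against C2: 2p + 5(1−p) = −3p + 5.
Setting these equal: 4p + 2 = −3p + 5 ⇒ 7p = 3 ⇒ p = 3/7, and the value is (4)·(3/7) + 2 = 26/7.
For Column: with q = P(C1), equating R1's and R2's payoffs gives 4q + 2 = −3q + 5 ⇒ q = 3/7.

4/7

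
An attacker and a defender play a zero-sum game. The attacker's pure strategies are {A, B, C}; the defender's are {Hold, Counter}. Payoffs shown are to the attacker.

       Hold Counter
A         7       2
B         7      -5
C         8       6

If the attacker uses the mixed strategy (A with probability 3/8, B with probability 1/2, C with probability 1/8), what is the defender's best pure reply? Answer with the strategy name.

If the defender plays Hold, the attacker's expected payoff is (3/8)·7 + (1/2)·7 + (1/8)·8 = 57/8.
If the defender plays Counter, the attacker's expected payoff is (3/8)·2 + (1/2)·(-5) + (1/8)·6 = -1.
The defender minimizes the attacker's payoff; the smallest is -1, so the best response is Counter.

Counter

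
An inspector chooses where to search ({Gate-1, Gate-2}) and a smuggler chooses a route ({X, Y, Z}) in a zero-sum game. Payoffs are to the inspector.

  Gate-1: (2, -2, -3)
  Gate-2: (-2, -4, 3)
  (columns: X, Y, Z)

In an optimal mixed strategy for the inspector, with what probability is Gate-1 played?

7/8

Row minima: Gate-1 → -3, Gate-2 → -4; maximin = -3.
Column maxima: X → 2, Y → -2, Z → 3; minimax = -2.
-3 ≠ -2, so there is no saddle point; optimal play is mixed.
X is strictly dominated by Y (it gives the inspector strictly more in every row), so the smuggler never plays it.
On the remaining 2×2 (Gate-1, Gate-2 vs Y, Z):
Let the inspector play Gate-1 with probability p. Expected payoff against Y: (-2)p + (-4)(1−p) = 2p − 4; against Z: (-3)p + 3(1−p) = −6p + 3.
Setting these equal: 2p − 4 = −6p + 3 ⇒ 8p = 7 ⇒ p = 7/8, and the value is (2)·(7/8) − 4 = -9/4.
For the smuggler: with q = P(Y), equating Gate-1's and Gate-2's payoffs gives q − 3 = −7q + 3 ⇒ q = 3/4.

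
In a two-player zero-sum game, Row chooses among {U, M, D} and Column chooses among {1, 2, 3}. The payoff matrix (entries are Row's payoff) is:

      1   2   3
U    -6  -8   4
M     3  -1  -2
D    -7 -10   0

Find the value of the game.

-20/13

Row minima: U → -8, M → -2, D → -10; maximin = -2.
Column maxima: 1 → 3, 2 → -1, 3 → 4; minimax = -1.
-2 ≠ -1, so there is no saddle point; optimal play is mixed.
D is strictly dominated by U, so Row never plays it.
1 is strictly dominated by 2 (it gives Row strictly more in every row), so Column never plays it.
On the remaining 2×2 (U, M vs 2, 3):
Let Row play U with probability p. Expected payoff against 2: (-8)p + (-1)(1−p) = −7p − 1; against 3: 4p + (-2)(1−p) = 6p − 2.
Setting these equal: −7p − 1 = 6p − 2 ⇒ −13p = -1 ⇒ p = 1/13, and the value is (-7)·(1/13) − 1 = -20/13.
For Column: with q = P(2), equating U's and M's payoffs gives −12q + 4 = q − 2 ⇒ q = 6/13.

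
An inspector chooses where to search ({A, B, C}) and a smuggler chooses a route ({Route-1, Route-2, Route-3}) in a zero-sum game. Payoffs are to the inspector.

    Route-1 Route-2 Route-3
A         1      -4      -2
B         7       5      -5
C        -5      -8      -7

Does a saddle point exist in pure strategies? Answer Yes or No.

Row minima: A → -4, B → -5, C → -8; maximin = -4.
Column maxima: Route-1 → 7, Route-2 → 5, Route-3 → -2; minimax = -2.
-4 ≠ -2, so no pure-strategy equilibrium exists.

No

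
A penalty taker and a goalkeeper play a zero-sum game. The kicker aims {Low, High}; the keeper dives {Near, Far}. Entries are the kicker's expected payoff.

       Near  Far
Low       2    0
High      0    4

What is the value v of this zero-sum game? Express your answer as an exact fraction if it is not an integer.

Row minima: Low → 0, High → 0; maximin = 0.
Column maxima: Near → 2, Far → 4; minimax = 2.
0 ≠ 2, so there is no saddle point; optimal play is mixed.
Let the kicker play Low with probability p. Expected payoff against Near: 2p + 0(1−p) = 2p; against Far: 0p + 4(1−p) = −4p + 4.
Setting these equal: 2p = −4p + 4 ⇒ 6p = 4 ⇒ p = 2/3, and the value is (2)·(2/3) = 4/3.
For the keeper: with q = P(Near), equating Low's and High's payoffs gives 2q = −4q + 4 ⇒ q = 2/3.

4/3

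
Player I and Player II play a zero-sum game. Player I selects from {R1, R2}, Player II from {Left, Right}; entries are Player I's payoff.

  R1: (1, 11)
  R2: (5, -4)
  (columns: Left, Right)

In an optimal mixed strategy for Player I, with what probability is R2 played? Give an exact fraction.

Row minima: R1 → 1, R2 → -4; maximin = 1.
Column maxima: Left → 5, Right → 11; minimax = 5.
1 ≠ 5, so there is no saddle point; optimal play is mixed.
Let Player I play R1 with probability p. Expected payoff against Left: 1p + 5(1−p) = −4p + 5; against Right: 11p + (-4)(1−p) = 15p − 4.
Setting these equal: −4p + 5 = 15p − 4 ⇒ −19p = -9 ⇒ p = 9/19, and the value is (-4)·(9/19) + 5 = 59/19.
For Player II: with q = P(Left), equating R1's and R2's payoffs gives −10q + 11 = 9q − 4 ⇒ q = 15/19.

10/19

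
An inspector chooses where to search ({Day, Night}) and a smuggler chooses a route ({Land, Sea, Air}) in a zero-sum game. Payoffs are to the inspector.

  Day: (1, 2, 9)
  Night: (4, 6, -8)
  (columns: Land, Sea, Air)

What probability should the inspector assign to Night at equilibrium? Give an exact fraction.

2/5

Row minima: Day → 1, Night → -8; maximin = 1.
Column maxima: Land → 4, Sea → 6, Air → 9; minimax = 4.
1 ≠ 4, so there is no saddle point; optimal play is mixed.
Sea is strictly dominated by Land (it gives the inspector strictly more in every row), so the smuggler never plays it.
On the remaining 2×2 (Day, Night vs Land, Air):
Let the inspector play Day with probability p. Expected payoff against Land: 1p + 4(1−p) = −3p + 4; against Air: 9p + (-8)(1−p) = 17p − 8.
Setting these equal: −3p + 4 = 17p − 8 ⇒ −20p = -12 ⇒ p = 3/5, and the value is (-3)·(3/5) + 4 = 11/5.
For the smuggler: with q = P(Land), equating Day's and Night's payoffs gives −8q + 9 = 12q − 8 ⇒ q = 17/20.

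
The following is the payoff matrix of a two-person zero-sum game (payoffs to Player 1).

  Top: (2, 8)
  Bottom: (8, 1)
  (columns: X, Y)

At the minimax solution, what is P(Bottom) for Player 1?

Row minima: Top → 2, Bottom → 1; maximin = 2.
Column maxima: X → 8, Y → 8; minimax = 8.
2 ≠ 8, so there is no saddle point; optimal play is mixed.
Let Player 1 play Top with probability p. Expected payoff against X: 2p + 8(1−p) = −6p + 8; against Y: 8p + 1(1−p) = 7p + 1.
Setting these equal: −6p + 8 = 7p + 1 ⇒ −13p = -7 ⇒ p = 7/13, and the value is (-6)·(7/13) + 8 = 62/13.
For Player 2: with q = P(X), equating Top's and Bottom's payoffs gives −6q + 8 = 7q + 1 ⇒ q = 7/13.

6/13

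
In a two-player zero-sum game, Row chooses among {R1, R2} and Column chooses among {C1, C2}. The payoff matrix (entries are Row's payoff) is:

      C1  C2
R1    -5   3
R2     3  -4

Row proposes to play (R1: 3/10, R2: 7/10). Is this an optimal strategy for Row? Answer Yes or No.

No

Against C1 this mix gives (3/10)·(-5) + (7/10)·3 = 3/5.
Against C2 this mix gives (3/10)·3 + (7/10)·(-4) = -19/10.
Column will play C2, holding Row to -19/10. Shifting weight toward the row that does better against C2 would raise this floor (the equalizing mix achieves -11/15 against both C2 and C1), so the proposed strategy is not optimal.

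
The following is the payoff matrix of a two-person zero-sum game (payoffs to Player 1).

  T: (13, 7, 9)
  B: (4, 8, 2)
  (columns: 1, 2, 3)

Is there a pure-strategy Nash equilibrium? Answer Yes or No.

Row minima: T → 7, B → 2; maximin = 7.
Column maxima: 1 → 13, 2 → 8, 3 → 9; minimax = 8.
7 ≠ 8, so no pure-strategy equilibrium exists.

No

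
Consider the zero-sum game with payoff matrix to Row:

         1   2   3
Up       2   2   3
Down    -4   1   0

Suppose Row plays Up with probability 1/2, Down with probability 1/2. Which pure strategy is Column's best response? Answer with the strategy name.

1

If Column plays 1, Row's expected payoff is (1/2)·2 + (1/2)·(-4) = -1.
If Column plays 2, Row's expected payoff is (1/2)·2 + (1/2)·1 = 3/2.
If Column plays 3, Row's expected payoff is (1/2)·3 + (1/2)·0 = 3/2.
Column minimizes Row's payoff; the smallest is -1, so the best response is 1.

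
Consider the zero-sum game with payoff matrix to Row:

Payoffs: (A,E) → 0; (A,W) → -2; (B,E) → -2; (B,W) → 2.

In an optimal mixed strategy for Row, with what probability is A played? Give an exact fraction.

2/3

Row minima: A → -2, B → -2; maximin = -2.
Column maxima: E → 0, W → 2; minimax = 0.
-2 ≠ 0, so there is no saddle point; optimal play is mixed.
Let Row play A with probability p. Expected payoff against E: 0p + (-2)(1−p) = 2p − 2; against W: (-2)p + 2(1−p) = −4p + 2.
Setting these equal: 2p − 2 = −4p + 2 ⇒ 6p = 4 ⇒ p = 2/3, and the value is (2)·(2/3) − 2 = -2/3.
For Column: with q = P(E), equating A's and B's payoffs gives 2q − 2 = −4q + 2 ⇒ q = 2/3.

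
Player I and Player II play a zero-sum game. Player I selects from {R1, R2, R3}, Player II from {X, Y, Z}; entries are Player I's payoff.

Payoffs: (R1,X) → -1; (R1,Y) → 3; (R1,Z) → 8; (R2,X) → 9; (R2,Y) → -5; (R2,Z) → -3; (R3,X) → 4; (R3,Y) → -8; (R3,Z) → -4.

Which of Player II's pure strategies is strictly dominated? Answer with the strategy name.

Z

Y holds Player I's payoff strictly below Z in every row: 3 < 8, -5 < -3, -8 < -4.
So Z is strictly dominated for Player II.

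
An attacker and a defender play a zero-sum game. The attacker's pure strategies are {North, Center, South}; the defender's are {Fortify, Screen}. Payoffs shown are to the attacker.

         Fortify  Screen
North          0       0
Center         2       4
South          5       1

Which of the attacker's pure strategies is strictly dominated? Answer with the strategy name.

Center gives a strictly higher payoff than North against every column: 2 > 0, 4 > 0.
So North is strictly dominated and the attacker never plays it.

North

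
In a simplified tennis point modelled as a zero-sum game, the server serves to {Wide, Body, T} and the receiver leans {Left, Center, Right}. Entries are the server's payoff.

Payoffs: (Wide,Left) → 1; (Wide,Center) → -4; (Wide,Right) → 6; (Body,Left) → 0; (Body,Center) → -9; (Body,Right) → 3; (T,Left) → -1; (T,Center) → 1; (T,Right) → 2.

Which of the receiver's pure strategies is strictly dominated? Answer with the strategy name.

Right

Left holds the server's payoff strictly below Right in every row: 1 < 6, 0 < 3, -1 < 2.
So Right is strictly dominated for the receiver.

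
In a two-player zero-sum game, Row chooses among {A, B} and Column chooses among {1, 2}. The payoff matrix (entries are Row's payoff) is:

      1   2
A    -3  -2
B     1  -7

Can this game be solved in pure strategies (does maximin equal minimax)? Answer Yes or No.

No

Row minima: A → -3, B → -7; maximin = -3.
Column maxima: 1 → 1, 2 → -2; minimax = -2.
-3 ≠ -2, so no pure-strategy equilibrium exists.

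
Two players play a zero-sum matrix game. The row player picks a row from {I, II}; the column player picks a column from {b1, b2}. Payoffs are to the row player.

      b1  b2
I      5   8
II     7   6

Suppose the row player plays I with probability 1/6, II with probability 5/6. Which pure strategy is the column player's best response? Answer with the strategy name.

If the column player plays b1, the row player's expected payoff is (1/6)·5 + (5/6)·7 = 20/3.
If the column player plays b2, the row player's expected payoff is (1/6)·8 + (5/6)·6 = 19/3.
The column player minimizes the row player's payoff; the smallest is 19/3, so the best response is b2.

b2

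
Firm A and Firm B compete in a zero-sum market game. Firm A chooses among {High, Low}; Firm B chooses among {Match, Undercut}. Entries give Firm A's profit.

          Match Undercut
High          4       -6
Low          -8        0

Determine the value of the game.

-8/3

Row minima: High → -6, Low → -8; maximin = -6.
Column maxima: Match → 4, Undercut → 0; minimax = 0.
-6 ≠ 0, so there is no saddle point; optimal play is mixed.
Let Firm A play High with probability p. Expected payoff against Match: 4p + (-8)(1−p) = 12p − 8; against Undercut: (-6)p + 0(1−p) = −6p.
Setting these equal: 12p − 8 = −6p ⇒ 18p = 8 ⇒ p = 4/9, and the value is (12)·(4/9) − 8 = -8/3.
For Firm B: with q = P(Match), equating High's and Low's payoffs gives 10q − 6 = −8q ⇒ q = 1/3.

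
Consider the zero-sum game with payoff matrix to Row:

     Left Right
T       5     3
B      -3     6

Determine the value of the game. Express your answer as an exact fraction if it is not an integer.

39/11

Row minima: T → 3, B → -3; maximin = 3.
Column maxima: Left → 5, Right → 6; minimax = 5.
3 ≠ 5, so there is no saddle point; optimal play is mixed.
Let Row play T with probability p. Expected payoff against Left: 5p + (-3)(1−p) = 8p − 3; against Right: 3p + 6(1−p) = −3p + 6.
Setting these equal: 8p − 3 = −3p + 6 ⇒ 11p = 9 ⇒ p = 9/11, and the value is (8)·(9/11) − 3 = 39/11.
For Column: with q = P(Left), equating T's and B's payoffs gives 2q + 3 = −9q + 6 ⇒ q = 3/11.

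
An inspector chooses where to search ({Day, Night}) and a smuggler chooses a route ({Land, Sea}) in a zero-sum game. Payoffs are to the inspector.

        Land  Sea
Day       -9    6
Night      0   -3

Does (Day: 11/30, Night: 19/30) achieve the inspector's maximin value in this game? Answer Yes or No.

Against Land this mix gives (11/30)·(-9) + (19/30)·0 = -33/10.
Against Sea this mix gives (11/30)·6 + (19/30)·(-3) = 3/10.
The smuggler will play Land, holding the inspector to -33/10. Shifting weight toward the row that does better against Land would raise this floor (the equalizing mix achieves -3/2 against both Land and Sea), so the proposed strategy is not optimal.

No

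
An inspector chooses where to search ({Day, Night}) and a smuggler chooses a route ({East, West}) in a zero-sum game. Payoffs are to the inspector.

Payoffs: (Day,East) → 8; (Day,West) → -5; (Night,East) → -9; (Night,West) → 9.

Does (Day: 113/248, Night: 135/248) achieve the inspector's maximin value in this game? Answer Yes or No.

Against East this mix gives (113/248)·8 + (135/248)·(-9) = -311/248.
Against West this mix gives (113/248)·(-5) + (135/248)·9 = 325/124.
The smuggler will play East, holding the inspector to -311/248. Shifting weight toward the row that does better against East would raise this floor (the equalizing mix achieves 27/31 against both East and West), so the proposed strategy is not optimal.

No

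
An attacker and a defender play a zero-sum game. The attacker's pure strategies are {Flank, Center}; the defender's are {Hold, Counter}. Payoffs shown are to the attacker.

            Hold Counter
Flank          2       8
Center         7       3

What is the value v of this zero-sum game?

Row minima: Flank → 2, Center → 3; maximin = 3.
Column maxima: Hold → 7, Counter → 8; minimax = 7.
3 ≠ 7, so there is no saddle point; optimal play is mixed.
Let the attacker play Flank with probability p. Expected payoff against Hold: 2p + 7(1−p) = −5p + 7; against Counter: 8p + 3(1−p) = 5p + 3.
Setting these equal: −5p + 7 = 5p + 3 ⇒ −10p = -4 ⇒ p = 2/5, and the value is (-5)·(2/5) + 7 = 5.
For the defender: with q = P(Hold), equating Flank's and Center's payoffs gives −6q + 8 = 4q + 3 ⇒ q = 1/2.

5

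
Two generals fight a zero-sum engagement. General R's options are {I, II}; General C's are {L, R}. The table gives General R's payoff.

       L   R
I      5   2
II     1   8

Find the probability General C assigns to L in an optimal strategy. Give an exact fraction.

Row minima: I → 2, II → 1; maximin = 2.
Column maxima: L → 5, R → 8; minimax = 5.
2 ≠ 5, so there is no saddle point; optimal play is mixed.
Let General R play I with probability p. Expected payoff against L: 5p + 1(1−p) = 4p + 1; against R: 2p + 8(1−p) = −6p + 8.
Setting these equal: 4p + 1 = −6p + 8 ⇒ 10p = 7 ⇒ p = 7/10, and the value is (4)·(7/10) + 1 = 19/5.
For General C: with q = P(L), equating I's and II's payoffs gives 3q + 2 = −7q + 8 ⇒ q = 3/5.

3/5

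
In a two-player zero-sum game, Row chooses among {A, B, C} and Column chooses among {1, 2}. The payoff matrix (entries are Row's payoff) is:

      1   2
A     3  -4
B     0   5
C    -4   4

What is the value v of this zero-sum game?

5/4

Row minima: A → -4, B → 0, C → -4; maximin = 0.
Column maxima: 1 → 3, 2 → 5; minimax = 3.
0 ≠ 3, so there is no saddle point; optimal play is mixed.
C is strictly dominated by B, so Row never plays it.
On the remaining 2×2 (A, B vs 1, 2):
Let Row play A with probability p. Expected payoff against 1: 3p + 0(1−p) = 3p; against 2: (-4)p + 5(1−p) = −9p + 5.
Setting these equal: 3p = −9p + 5 ⇒ 12p = 5 ⇒ p = 5/12, and the value is (3)·(5/12) = 5/4.
For Column: with q = P(1), equating A's and B's payoffs gives 7q − 4 = −5q + 5 ⇒ q = 3/4.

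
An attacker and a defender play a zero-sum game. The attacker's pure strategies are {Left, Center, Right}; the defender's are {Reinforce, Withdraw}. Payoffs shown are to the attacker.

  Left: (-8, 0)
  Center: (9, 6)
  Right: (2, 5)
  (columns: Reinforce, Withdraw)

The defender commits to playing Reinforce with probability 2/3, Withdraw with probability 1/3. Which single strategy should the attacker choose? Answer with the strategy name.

Expected payoff of Left: (2/3)·(-8) + (1/3)·0 = -16/3.
Expected payoff of Center: (2/3)·9 + (1/3)·6 = 8.
Expected payoff of Right: (2/3)·2 + (1/3)·5 = 3.
The largest is 8, so the attacker's best response is Center.

Center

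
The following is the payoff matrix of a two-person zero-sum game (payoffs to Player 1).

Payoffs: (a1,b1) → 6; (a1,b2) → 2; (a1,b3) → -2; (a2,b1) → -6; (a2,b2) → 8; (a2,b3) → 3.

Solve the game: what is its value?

6/17

Row minima: a1 → -2, a2 → -6; maximin = -2.
Column maxima: b1 → 6, b2 → 8, b3 → 3; minimax = 3.
-2 ≠ 3, so there is no saddle point; optimal play is mixed.
b2 is strictly dominated by b3 (it gives Player 1 strictly more in every row), so Player 2 never plays it.
On the remaining 2×2 (a1, a2 vs b1, b3):
Let Player 1 play a1 with probability p. Expected payoff against b1: 6p + (-6)(1−p) = 12p − 6; against b3: (-2)p + 3(1−p) = −5p + 3.
Setting these equal: 12p − 6 = −5p + 3 ⇒ 17p = 9 ⇒ p = 9/17, and the value is (12)·(9/17) − 6 = 6/17.
For Player 2: with q = P(b1), equating a1's and a2's payoffs gives 8q − 2 = −9q + 3 ⇒ q = 5/17.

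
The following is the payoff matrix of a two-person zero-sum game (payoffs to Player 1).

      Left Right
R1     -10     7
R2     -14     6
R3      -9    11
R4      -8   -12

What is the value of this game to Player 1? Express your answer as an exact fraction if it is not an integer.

-49/6

Row minima: R1 → -10, R2 → -14, R3 → -9, R4 → -12; maximin = -9.
Column maxima: Left → -8, Right → 11; minimax = -8.
-9 ≠ -8, so there is no saddle point; optimal play is mixed.
R1 is strictly dominated by R3, so Player 1 never plays it.
R2 is strictly dominated by R3, so Player 1 never plays it.
On the remaining 2×2 (R3, R4 vs Left, Right):
Let Player 1 play R3 with probability p. Expected payoff against Left: (-9)p + (-8)(1−p) = −p − 8; against Right: 11p + (-12)(1−p) = 23p − 12.
Setting these equal: −p − 8 = 23p − 12 ⇒ −24p = -4 ⇒ p = 1/6, and the value is (-1)·(1/6) − 8 = -49/6.
For Player 2: with q = P(Left), equating R3's and R4's payoffs gives −20q + 11 = 4q − 12 ⇒ q = 23/24.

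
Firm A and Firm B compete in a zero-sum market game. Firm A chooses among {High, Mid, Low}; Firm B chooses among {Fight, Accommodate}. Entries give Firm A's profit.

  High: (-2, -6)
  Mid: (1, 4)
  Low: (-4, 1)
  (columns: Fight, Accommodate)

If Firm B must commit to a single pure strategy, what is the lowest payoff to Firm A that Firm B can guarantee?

Column maxima: Fight → 1, Accommodate → 4.
The smallest of these is 1.

1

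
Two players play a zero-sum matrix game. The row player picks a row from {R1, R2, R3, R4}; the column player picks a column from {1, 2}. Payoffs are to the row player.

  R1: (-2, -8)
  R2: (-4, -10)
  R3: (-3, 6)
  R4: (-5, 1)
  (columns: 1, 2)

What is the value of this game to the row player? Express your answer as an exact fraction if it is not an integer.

Row minima: R1 → -8, R2 → -10, R3 → -3, R4 → -5; maximin = -3.
Column maxima: 1 → -2, 2 → 6; minimax = -2.
-3 ≠ -2, so there is no saddle point; optimal play is mixed.
R2 is strictly dominated by R1, so the row player never plays it.
R4 is strictly dominated by R3, so the row player never plays it.
On the remaining 2×2 (R1, R3 vs 1, 2):
Let the row player play R1 with probability p. Expected payoff against 1: (-2)p + (-3)(1−p) = p − 3; against 2: (-8)p + 6(1−p) = −14p + 6.
Setting these equal: p − 3 = −14p + 6 ⇒ 15p = 9 ⇒ p = 3/5, and the value is (1)·(3/5) − 3 = -12/5.
For the column player: with q = P(1), equating R1's and R3's payoffs gives 6q − 8 = −9q + 6 ⇒ q = 14/15.

-12/5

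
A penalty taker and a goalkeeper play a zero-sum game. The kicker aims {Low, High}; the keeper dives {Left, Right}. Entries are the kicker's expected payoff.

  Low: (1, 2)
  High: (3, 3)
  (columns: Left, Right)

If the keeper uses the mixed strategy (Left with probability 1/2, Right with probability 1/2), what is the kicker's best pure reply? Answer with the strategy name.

Expected payoff of Low: (1/2)·1 + (1/2)·2 = 3/2.
Expected payoff of High: (1/2)·3 + (1/2)·3 = 3.
The largest is 3, so the kicker's best response is High.

High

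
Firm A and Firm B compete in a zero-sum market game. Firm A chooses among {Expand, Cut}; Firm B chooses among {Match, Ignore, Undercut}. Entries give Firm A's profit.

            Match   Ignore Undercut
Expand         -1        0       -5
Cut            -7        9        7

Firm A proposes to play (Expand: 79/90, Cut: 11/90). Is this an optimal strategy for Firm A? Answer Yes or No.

No

Against Match this mix gives (79/90)·(-1) + (11/90)·(-7) = -26/15.
Against Ignore this mix gives (79/90)·0 + (11/90)·9 = 11/10.
Against Undercut this mix gives (79/90)·(-5) + (11/90)·7 = -53/15.
Firm B will play Undercut, holding Firm A to -53/15. Shifting weight toward the row that does better against Undercut would raise this floor (the equalizing mix achieves -7/3 against both Undercut and Match), so the proposed strategy is not optimal.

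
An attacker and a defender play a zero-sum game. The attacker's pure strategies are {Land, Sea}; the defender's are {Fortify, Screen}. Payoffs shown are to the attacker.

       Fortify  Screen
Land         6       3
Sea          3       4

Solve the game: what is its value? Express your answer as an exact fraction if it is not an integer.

Row minima: Land → 3, Sea → 3; maximin = 3.
Column maxima: Fortify → 6, Screen → 4; minimax = 4.
3 ≠ 4, so there is no saddle point; optimal play is mixed.
Let the attacker play Land with probability p. Expected payoff against Fortify: 6p + 3(1−p) = 3p + 3; against Screen: 3p + 4(1−p) = −p + 4.
Setting these equal: 3p + 3 = −p + 4 ⇒ 4p = 1 ⇒ p = 1/4, and the value is (3)·(1/4) + 3 = 15/4.
For the defender: with q = P(Fortify), equating Land's and Sea's payoffs gives 3q + 3 = −q + 4 ⇒ q = 1/4.

15/4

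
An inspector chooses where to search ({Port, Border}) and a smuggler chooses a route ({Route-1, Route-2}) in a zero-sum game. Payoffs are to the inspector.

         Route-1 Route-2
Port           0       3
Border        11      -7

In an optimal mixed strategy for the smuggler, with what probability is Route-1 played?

10/21

Row minima: Port → 0, Border → -7; maximin = 0.
Column maxima: Route-1 → 11, Route-2 → 3; minimax = 3.
0 ≠ 3, so there is no saddle point; optimal play is mixed.
Let the inspector play Port with probability p. Expected payoff against Route-1: 0p + 11(1−p) = −11p + 11; against Route-2: 3p + (-7)(1−p) = 10p − 7.
Setting these equal: −11p + 11 = 10p − 7 ⇒ −21p = -18 ⇒ p = 6/7, and the value is (-11)·(6/7) + 11 = 11/7.
For the smuggler: with q = P(Route-1), equating Port's and Border's payoffs gives −3q + 3 = 18q − 7 ⇒ q = 10/21.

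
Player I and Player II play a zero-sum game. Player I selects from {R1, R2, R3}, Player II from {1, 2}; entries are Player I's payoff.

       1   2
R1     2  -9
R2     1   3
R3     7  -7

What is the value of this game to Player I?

7/4

Row minima: R1 → -9, R2 → 1, R3 → -7; maximin = 1.
Column maxima: 1 → 7, 2 → 3; minimax = 3.
1 ≠ 3, so there is no saddle point; optimal play is mixed.
R1 is strictly dominated by R3, so Player I never plays it.
On the remaining 2×2 (R2, R3 vs 1, 2):
Let Player I play R2 with probability p. Expected payoff against 1: 1p + 7(1−p) = −6p + 7; against 2: 3p + (-7)(1−p) = 10p − 7.
Setting these equal: −6p + 7 = 10p − 7 ⇒ −16p = -14 ⇒ p = 7/8, and the value is (-6)·(7/8) + 7 = 7/4.
For Player II: with q = P(1), equating R2's and R3's payoffs gives −2q + 3 = 14q − 7 ⇒ q = 5/8.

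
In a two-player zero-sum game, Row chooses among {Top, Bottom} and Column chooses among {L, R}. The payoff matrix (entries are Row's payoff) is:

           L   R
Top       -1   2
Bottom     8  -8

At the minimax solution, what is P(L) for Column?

10/19

Row minima: Top → -1, Bottom → -8; maximin = -1.
Column maxima: L → 8, R → 2; minimax = 2.
-1 ≠ 2, so there is no saddle point; optimal play is mixed.
Let Row play Top with probability p. Expected payoff against L: (-1)p + 8(1−p) = −9p + 8; against R: 2p + (-8)(1−p) = 10p − 8.
Setting these equal: −9p + 8 = 10p − 8 ⇒ −19p = -16 ⇒ p = 16/19, and the value is (-9)·(16/19) + 8 = 8/19.
For Column: with q = P(L), equating Top's and Bottom's payoffs gives −3q + 2 = 16q − 8 ⇒ q = 10/19.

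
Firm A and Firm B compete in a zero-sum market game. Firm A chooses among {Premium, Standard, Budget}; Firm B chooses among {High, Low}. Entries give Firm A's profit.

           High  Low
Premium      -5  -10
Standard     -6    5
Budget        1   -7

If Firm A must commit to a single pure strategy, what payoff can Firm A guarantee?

Row minima: Premium → -10, Standard → -6, Budget → -7.
The best of these is -6.

-6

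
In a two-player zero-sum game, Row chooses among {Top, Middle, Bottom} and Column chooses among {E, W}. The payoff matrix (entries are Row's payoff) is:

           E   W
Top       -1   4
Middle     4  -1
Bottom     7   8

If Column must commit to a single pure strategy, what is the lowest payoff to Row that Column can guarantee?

Column maxima: E → 7, W → 8.
The smallest of these is 7.

7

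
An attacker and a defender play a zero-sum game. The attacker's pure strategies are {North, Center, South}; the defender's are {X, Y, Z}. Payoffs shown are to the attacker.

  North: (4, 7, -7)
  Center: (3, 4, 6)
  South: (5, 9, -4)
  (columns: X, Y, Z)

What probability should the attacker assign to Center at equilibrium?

3/4

Row minima: North → -7, Center → 3, South → -4; maximin = 3.
Column maxima: X → 5, Y → 9, Z → 6; minimax = 5.
3 ≠ 5, so there is no saddle point; optimal play is mixed.
North is strictly dominated by South, so the attacker never plays it.
Y is strictly dominated by X (it gives the attacker strictly more in every row), so the defender never plays it.
On the remaining 2×2 (Center, South vs X, Z):
Let the attacker play Center with probability p. Expected payoff against X: 3p + 5(1−p) = −2p + 5; against Z: 6p + (-4)(1−p) = 10p − 4.
Setting these equal: −2p + 5 = 10p − 4 ⇒ −12p = -9 ⇒ p = 3/4, and the value is (-2)·(3/4) + 5 = 7/2.
For the defender: with q = P(X), equating Center's and South's payoffs gives −3q + 6 = 9q − 4 ⇒ q = 5/6.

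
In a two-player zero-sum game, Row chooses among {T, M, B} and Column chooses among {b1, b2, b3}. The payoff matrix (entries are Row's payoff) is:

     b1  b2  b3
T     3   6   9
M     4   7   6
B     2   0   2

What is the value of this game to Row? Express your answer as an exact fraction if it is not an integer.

Row minima: T → 3, M → 4, B → 0; maximin = 4.
Column maxima: b1 → 4, b2 → 7, b3 → 9; minimax = 4.
Since maximin = minimax = 4, there is a saddle point and the value is 4.

4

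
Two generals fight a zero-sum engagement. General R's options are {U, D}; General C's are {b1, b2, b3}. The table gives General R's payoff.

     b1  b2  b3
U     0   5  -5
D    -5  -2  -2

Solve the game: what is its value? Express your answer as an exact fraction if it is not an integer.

Row minima: U → -5, D → -5; maximin = -5.
Column maxima: b1 → 0, b2 → 5, b3 → -2; minimax = -2.
-5 ≠ -2, so there is no saddle point; optimal play is mixed.
b2 is strictly dominated by b1 (it gives General R strictly more in every row), so General C never plays it.
On the remaining 2×2 (U, D vs b1, b3):
Let General R play U with probability p. Expected payoff against b1: 0p + (-5)(1−p) = 5p − 5; against b3: (-5)p + (-2)(1−p) = −3p − 2.
Setting these equal: 5p − 5 = −3p − 2 ⇒ 8p = 3 ⇒ p = 3/8, and the value is (5)·(3/8) − 5 = -25/8.
For General C: with q = P(b1), equating U's and D's payoffs gives 5q − 5 = −3q − 2 ⇒ q = 3/8.

-25/8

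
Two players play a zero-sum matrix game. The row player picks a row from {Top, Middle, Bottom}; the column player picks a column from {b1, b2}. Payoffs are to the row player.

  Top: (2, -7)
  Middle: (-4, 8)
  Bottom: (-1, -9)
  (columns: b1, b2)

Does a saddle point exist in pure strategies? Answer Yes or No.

No

Row minima: Top → -7, Middle → -4, Bottom → -9; maximin = -4.
Column maxima: b1 → 2, b2 → 8; minimax = 2.
-4 ≠ 2, so no pure-strategy equilibrium exists.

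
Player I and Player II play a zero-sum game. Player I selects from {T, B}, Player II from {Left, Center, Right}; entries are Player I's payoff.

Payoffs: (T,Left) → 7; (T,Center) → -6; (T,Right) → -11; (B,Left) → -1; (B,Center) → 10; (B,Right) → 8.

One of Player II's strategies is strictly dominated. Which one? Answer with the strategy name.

Center

Right holds Player I's payoff strictly below Center in every row: -11 < -6, 8 < 10.
So Center is strictly dominated for Player II.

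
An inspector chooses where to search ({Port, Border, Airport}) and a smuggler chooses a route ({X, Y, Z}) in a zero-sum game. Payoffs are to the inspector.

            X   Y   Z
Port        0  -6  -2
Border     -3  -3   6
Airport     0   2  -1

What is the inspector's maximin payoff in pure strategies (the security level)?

-1

Row minima: Port → -6, Border → -3, Airport → -1.
The best of these is -1.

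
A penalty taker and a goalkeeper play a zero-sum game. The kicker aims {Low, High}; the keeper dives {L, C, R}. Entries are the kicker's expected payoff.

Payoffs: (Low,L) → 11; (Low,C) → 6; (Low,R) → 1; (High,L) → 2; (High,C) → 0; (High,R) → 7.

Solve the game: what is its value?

Row minima: Low → 1, High → 0; maximin = 1.
Column maxima: L → 11, C → 6, R → 7; minimax = 6.
1 ≠ 6, so there is no saddle point; optimal play is mixed.
L is strictly dominated by C (it gives the kicker strictly more in every row), so the keeper never plays it.
On the remaining 2×2 (Low, High vs C, R):
Let the kicker play Low with probability p. Expected payoff against C: 6p + 0(1−p) = 6p; against R: 1p + 7(1−p) = −6p + 7.
Setting these equal: 6p = −6p + 7 ⇒ 12p = 7 ⇒ p = 7/12, and the value is (6)·(7/12) = 7/2.
For the keeper: with q = P(C), equating Low's and High's payoffs gives 5q + 1 = −7q + 7 ⇒ q = 1/2.

7/2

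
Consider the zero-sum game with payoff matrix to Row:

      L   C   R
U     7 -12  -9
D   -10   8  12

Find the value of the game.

Row minima: U → -12, D → -10; maximin = -10.
Column maxima: L → 7, C → 8, R → 12; minimax = 7.
-10 ≠ 7, so there is no saddle point; optimal play is mixed.
R is strictly dominated by C (it gives Row strictly more in every row), so Column never plays it.
On the remaining 2×2 (U, D vs L, C):
Let Row play U with probability p. Expected payoff against L: 7p + (-10)(1−p) = 17p − 10; against C: (-12)p + 8(1−p) = −20p + 8.
Setting these equal: 17p − 10 = −20p + 8 ⇒ 37p = 18 ⇒ p = 18/37, and the value is (17)·(18/37) − 10 = -64/37.
For Column: with q = P(L), equating U's and D's payoffs gives 19q − 12 = −18q + 8 ⇒ q = 20/37.

-64/37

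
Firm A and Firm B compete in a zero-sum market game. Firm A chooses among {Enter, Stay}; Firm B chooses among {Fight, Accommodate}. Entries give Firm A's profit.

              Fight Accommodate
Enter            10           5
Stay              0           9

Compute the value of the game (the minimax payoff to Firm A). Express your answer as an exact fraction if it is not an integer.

Row minima: Enter → 5, Stay → 0; maximin = 5.
Column maxima: Fight → 10, Accommodate → 9; minimax = 9.
5 ≠ 9, so there is no saddle point; optimal play is mixed.
Let Firm A play Enter with probability p. Expected payoff against Fight: 10p + 0(1−p) = 10p; against Accommodate: 5p + 9(1−p) = −4p + 9.
Setting these equal: 10p = −4p + 9 ⇒ 14p = 9 ⇒ p = 9/14, and the value is (10)·(9/14) = 45/7.
For Firm B: with q = P(Fight), equating Enter's and Stay's payoffs gives 5q + 5 = −9q + 9 ⇒ q = 2/7.

45/7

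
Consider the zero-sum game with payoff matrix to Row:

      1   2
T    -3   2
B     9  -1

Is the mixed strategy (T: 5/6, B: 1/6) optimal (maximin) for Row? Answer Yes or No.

Against 1 this mix gives (5/6)·(-3) + (1/6)·9 = -1.
Against 2 this mix gives (5/6)·2 + (1/6)·(-1) = 3/2.
Column will play 1, holding Row to -1. Shifting weight toward the row that does better against 1 would raise this floor (the equalizing mix achieves 1 against both 1 and 2), so the proposed strategy is not optimal.

No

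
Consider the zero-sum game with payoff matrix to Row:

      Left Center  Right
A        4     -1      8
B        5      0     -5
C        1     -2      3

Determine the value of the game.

-5/14

Row minima: A → -1, B → -5, C → -2; maximin = -1.
Column maxima: Left → 5, Center → 0, Right → 8; minimax = 0.
-1 ≠ 0, so there is no saddle point; optimal play is mixed.
C is strictly dominated by A, so Row never plays it.
Left is strictly dominated by Center (it gives Row strictly more in every row), so Column never plays it.
On the remaining 2×2 (A, B vs Center, Right):
Let Row play A with probability p. Expected payoff against Center: (-1)p + 0(1−p) = −p; against Right: 8p + (-5)(1−p) = 13p − 5.
Setting these equal: −p = 13p − 5 ⇒ −14p = -5 ⇒ p = 5/14, and the value is (-1)·(5/14) = -5/14.
For Column: with q = P(Center), equating A's and B's payoffs gives −9q + 8 = 5q − 5 ⇒ q = 13/14.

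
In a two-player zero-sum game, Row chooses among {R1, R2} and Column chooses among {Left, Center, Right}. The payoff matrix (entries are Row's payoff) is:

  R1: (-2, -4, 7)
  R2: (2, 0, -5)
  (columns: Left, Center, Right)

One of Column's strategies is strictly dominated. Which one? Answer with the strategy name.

Center holds Row's payoff strictly below Left in every row: -4 < -2, 0 < 2.
So Left is strictly dominated for Column.

Left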